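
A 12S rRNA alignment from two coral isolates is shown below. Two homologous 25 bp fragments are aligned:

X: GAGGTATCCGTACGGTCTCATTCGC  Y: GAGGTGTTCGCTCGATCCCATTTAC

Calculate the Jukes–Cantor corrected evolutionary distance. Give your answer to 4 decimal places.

0.4172

The sequences differ at 8 of 25 sites (6, 8, 11, 12, 15, 18, 23, 24), so p = 8/25 = 0.32.
d = −(3/4) ln(1 − 4p/3) = −0.75 ln(1 − 0.426667) = −0.75 ln(0.573333)
  = −0.75 × (-0.556289) = 0.417217 substitutions/site.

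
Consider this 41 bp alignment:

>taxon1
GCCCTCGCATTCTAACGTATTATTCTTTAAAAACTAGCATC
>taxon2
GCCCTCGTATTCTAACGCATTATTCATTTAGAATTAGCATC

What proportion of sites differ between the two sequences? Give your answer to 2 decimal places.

The sequences differ at 6 of 41 positions (sites 8, 18, 26, 29, 31, 34).
p = 6/41 = 0.146341… ≈ 0.15 (to 2 d.p.).

0.15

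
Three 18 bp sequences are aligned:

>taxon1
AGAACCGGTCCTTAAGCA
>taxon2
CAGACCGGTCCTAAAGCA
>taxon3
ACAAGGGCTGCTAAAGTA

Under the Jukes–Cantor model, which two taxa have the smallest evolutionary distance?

taxon1 and taxon2

taxon1–taxon2: 4/18 differ, p = 0.222, d = 0.264.
taxon1–taxon3: 7/18 differ, p = 0.389, d = 0.548.
taxon2–taxon3: 8/18 differ, p = 0.444, d = 0.673.
The smallest distance is between taxon1 and taxon2.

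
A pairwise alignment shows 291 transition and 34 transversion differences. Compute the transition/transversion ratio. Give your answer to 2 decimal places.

R = 291/34 = 8.558823… ≈ 8.56 (to 2 d.p.).

8.56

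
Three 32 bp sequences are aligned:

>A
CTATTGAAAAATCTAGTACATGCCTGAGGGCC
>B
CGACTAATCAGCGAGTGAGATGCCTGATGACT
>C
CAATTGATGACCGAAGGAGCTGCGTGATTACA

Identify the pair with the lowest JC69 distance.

B and C

A–B: 16/32 differ, p = 0.500, d = 0.824.
A–C: 15/32 differ, p = 0.469, d = 0.736.
B–C: 11/32 differ, p = 0.344, d = 0.460.
The smallest distance is between B and C.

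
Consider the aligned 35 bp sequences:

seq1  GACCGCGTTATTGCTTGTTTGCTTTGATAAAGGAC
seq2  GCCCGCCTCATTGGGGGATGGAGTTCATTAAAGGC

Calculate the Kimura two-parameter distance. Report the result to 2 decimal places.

Of 35 sites, 3 differences are transitions and 11 are transversions, so P = 3/35 ≈ 0.085714 and Q = 11/35 ≈ 0.314286.
Under the Kimura two-parameter model, d = −½ ln(1 − 2P − Q) − ¼ ln(1 − 2Q).
1 − 2P − Q = 0.514286, giving −½ ln(0.514286) = 0.332488.
1 − 2Q = 0.371428, giving −¼ ln(0.371428) = 0.247600.
d = 0.332488 + 0.247600 = 0.580088.

0.58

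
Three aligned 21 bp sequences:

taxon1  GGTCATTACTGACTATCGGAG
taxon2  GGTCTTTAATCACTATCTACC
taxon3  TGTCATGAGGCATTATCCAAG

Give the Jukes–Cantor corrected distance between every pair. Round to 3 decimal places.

taxon1–taxon2: 7/21 sites differ → p ≈ 0.333333, d = −0.75 ln(1 − 0.444444) = 0.440839 ≈ 0.441.
taxon1–taxon3: 8/21 sites differ → p ≈ 0.380952, d = −0.75 ln(1 − 0.507936) = 0.531860 ≈ 0.532.
taxon2–taxon3: 9/21 sites differ → p ≈ 0.428571, d = −0.75 ln(1 − 0.571428) = 0.635472 ≈ 0.635.

d(taxon1,taxon2) = 0.441, d(taxon1,taxon3) = 0.532, d(taxon2,taxon3) = 0.635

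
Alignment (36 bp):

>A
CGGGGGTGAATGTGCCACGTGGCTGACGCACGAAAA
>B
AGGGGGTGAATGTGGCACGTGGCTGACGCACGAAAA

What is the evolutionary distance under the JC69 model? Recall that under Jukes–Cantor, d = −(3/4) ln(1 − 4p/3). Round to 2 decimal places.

The sequences differ at 2 of 36 sites (1, 15), so p = 2/36 ≈ 0.055556.
d = −(3/4) ln(1 − 4p/3) = −0.75 ln(1 − 0.074075) = −0.75 ln(0.925925)
  = −0.75 × (-0.076962) = 0.057722 substitutions/site.

0.06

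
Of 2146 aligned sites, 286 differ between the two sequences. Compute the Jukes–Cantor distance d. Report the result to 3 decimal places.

0.147

p = 286/2146 ≈ 0.133271.
d = −(3/4) ln(1 − 4p/3) = −0.75 ln(1 − 0.177695) = −0.75 ln(0.822305)
  = −0.75 × (-0.195644) = 0.146733 substitutions/site.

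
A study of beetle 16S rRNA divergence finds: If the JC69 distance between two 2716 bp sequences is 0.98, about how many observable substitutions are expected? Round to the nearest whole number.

1486

Invert JC69: p = (3/4)(1 − e^(−4d/3)) = 0.75 × (1 − e^(-1.306667)) = 0.75 × (1 − 0.270721) = 0.546959.
Expected differing sites = pL ≈ 0.546959 × 2716 = 1485.540644 ≈ 1486.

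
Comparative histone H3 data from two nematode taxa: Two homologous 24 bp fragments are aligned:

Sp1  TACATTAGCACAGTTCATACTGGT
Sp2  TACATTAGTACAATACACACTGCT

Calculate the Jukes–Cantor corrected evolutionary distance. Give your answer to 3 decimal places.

The sequences differ at 5 of 24 sites (9, 13, 15, 18, 23), so p = 5/24 ≈ 0.208333.
d = −(3/4) ln(1 − 4p/3) = −0.75 ln(1 − 0.277777) = −0.75 ln(0.722223)
  = −0.75 × (-0.325421) = 0.244066 substitutions/site.

0.244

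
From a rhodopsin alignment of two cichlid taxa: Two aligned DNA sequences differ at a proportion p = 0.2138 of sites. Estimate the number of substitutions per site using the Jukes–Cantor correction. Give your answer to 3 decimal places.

d = −(3/4) ln(1 − 4p/3) = −0.75 ln(1 − 0.285067) = −0.75 ln(0.714933)
  = −0.75 × (-0.335566) = 0.251675 substitutions/site.

0.252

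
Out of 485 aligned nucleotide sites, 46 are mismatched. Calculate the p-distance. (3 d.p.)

0.095

p = 46/485 = 0.094845… ≈ 0.095 (to 3 d.p.).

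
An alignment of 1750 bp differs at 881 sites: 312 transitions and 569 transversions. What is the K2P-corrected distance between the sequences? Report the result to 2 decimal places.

0.84

P = 312/1750 ≈ 0.178286 and Q = 569/1750 ≈ 0.325143.
Under the Kimura two-parameter model, d = −½ ln(1 − 2P − Q) − ¼ ln(1 − 2Q).
1 − 2P − Q = 0.318285, giving −½ ln(0.318285) = 0.572404.
1 − 2Q = 0.349714, giving −¼ ln(0.349714) = 0.262660.
d = 0.572404 + 0.262660 = 0.835064.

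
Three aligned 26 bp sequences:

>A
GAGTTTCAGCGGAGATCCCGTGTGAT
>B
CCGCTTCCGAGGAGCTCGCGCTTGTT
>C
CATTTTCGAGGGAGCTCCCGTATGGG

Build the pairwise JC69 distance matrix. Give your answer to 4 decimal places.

A–B: 10/26 sites differ → p ≈ 0.384615, d = −0.75 ln(1 − 0.51282) = 0.539341 ≈ 0.5393.
A–C: 9/26 sites differ → p ≈ 0.346154, d = −0.75 ln(1 − 0.461539) = 0.464280 ≈ 0.4643.
B–C: 11/26 sites differ → p ≈ 0.423077, d = −0.75 ln(1 − 0.564103) = 0.622762 ≈ 0.6228.

d(A,B) = 0.5393, d(A,C) = 0.4643, d(B,C) = 0.6228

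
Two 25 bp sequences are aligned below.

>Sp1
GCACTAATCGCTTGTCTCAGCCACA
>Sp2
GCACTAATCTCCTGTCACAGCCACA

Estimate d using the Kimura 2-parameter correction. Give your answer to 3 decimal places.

0.131

Of 25 sites, 1 differences are transitions and 2 are transversions, so P = 1/25 = 0.04 and Q = 2/25 = 0.08.
Under the Kimura two-parameter model, d = −½ ln(1 − 2P − Q) − ¼ ln(1 − 2Q).
1 − 2P − Q = 0.84, giving −½ ln(0.84) = 0.087177.
1 − 2Q = 0.84, giving −¼ ln(0.84) = 0.043588.
d = 0.087177 + 0.043588 = 0.130765.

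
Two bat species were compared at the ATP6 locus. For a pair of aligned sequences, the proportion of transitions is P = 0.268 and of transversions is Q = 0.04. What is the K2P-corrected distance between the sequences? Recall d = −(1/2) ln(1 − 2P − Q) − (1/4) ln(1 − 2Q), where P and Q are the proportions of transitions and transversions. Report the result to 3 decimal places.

0.450

Under the Kimura two-parameter model, d = −½ ln(1 − 2P − Q) − ¼ ln(1 − 2Q).
1 − 2P − Q = 0.424, giving −½ ln(0.424) = 0.429011.
1 − 2Q = 0.92, giving −¼ ln(0.92) = 0.020845.
d = 0.429011 + 0.020845 = 0.449856.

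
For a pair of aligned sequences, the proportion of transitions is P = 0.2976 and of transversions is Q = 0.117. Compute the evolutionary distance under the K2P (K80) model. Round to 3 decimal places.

Under the Kimura two-parameter model, d = −½ ln(1 − 2P − Q) − ¼ ln(1 − 2Q).
1 − 2P − Q = 0.2878, giving −½ ln(0.2878) = 0.622745.
1 − 2Q = 0.766, giving −¼ ln(0.766) = 0.066643.
d = 0.622745 + 0.066643 = 0.689388.

0.689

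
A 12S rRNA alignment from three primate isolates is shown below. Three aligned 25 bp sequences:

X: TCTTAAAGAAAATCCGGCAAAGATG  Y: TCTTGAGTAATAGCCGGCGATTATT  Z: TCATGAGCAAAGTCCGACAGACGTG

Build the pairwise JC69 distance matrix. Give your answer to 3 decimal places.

d(X,Y) = 0.490, d(X,Z) = 0.490, d(Y,Z) = 0.766

X–Y: 9/25 sites differ → p = 0.36, d = −0.75 ln(1 − 0.48) = 0.490445 ≈ 0.490.
X–Z: 9/25 sites differ → p = 0.36, d = −0.75 ln(1 − 0.48) = 0.490445 ≈ 0.490.
Y–Z: 12/25 sites differ → p = 0.48, d = −0.75 ln(1 − 0.64) = 0.766238 ≈ 0.766.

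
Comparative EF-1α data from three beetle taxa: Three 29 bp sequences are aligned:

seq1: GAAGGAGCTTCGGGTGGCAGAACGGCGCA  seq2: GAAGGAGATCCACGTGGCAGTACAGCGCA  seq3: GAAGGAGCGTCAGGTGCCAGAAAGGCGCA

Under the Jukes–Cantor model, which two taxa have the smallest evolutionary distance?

seq1 and seq3

seq1–seq2: 6/29 differ, p = 0.207, d = 0.242.
seq1–seq3: 4/29 differ, p = 0.138, d = 0.152.
seq2–seq3: 8/29 differ, p = 0.276, d = 0.344.
The smallest distance is between seq1 and seq3.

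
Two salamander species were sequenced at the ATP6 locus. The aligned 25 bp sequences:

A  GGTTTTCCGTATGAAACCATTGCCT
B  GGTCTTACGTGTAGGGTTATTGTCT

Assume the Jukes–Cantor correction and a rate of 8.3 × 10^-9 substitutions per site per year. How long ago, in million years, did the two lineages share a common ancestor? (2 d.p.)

34.43

The sequences differ at 10 of 25 sites (4, 7, 11, 13, 14, 15, 16, 17, 18, 23), so p = 10/25 = 0.4.
d = −(3/4) ln(1 − 4p/3) = −0.75 ln(1 − 0.533333) = −0.75 ln(0.466667)
  = −0.75 × (-0.762139) = 0.571604 substitutions/site.
Under a molecular clock d = 2μt, so t = d/(2μ) = 0.571604 / (2 × 8.3 × 10^-9) = 34.43 million years.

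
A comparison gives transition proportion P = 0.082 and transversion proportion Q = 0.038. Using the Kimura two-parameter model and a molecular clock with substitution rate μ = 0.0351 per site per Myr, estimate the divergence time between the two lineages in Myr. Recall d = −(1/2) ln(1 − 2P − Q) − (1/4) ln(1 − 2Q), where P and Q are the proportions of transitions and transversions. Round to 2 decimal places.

Under the Kimura two-parameter model, d = −½ ln(1 − 2P − Q) − ¼ ln(1 − 2Q).
1 − 2P − Q = 0.798, giving −½ ln(0.798) = 0.112823.
1 − 2Q = 0.924, giving −¼ ln(0.924) = 0.019761.
d = 0.112823 + 0.019761 = 0.132584.
Under a molecular clock d = 2μt, so t = d/(2μ) = 0.132584 / (2 × 0.0351) = 1.89 Myr.

1.89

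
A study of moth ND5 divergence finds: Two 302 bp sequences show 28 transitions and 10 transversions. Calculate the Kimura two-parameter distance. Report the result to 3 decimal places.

P = 28/302 ≈ 0.092715 and Q = 10/302 ≈ 0.033113.
Under the Kimura two-parameter model, d = −½ ln(1 − 2P − Q) − ¼ ln(1 − 2Q).
1 − 2P − Q = 0.781457, giving −½ ln(0.781457) = 0.123298.
1 − 2Q = 0.933774, giving −¼ ln(0.933774) = 0.017130.
d = 0.123298 + 0.017130 = 0.140428.

0.140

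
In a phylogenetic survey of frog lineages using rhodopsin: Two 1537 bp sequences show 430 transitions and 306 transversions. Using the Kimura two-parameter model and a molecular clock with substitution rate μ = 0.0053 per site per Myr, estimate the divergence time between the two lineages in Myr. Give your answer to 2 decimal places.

79.02

P = 430/1537 ≈ 0.279766 and Q = 306/1537 ≈ 0.199089.
Under the Kimura two-parameter model, d = −½ ln(1 − 2P − Q) − ¼ ln(1 − 2Q).
1 − 2P − Q = 0.241379, giving −½ ln(0.241379) = 0.710693.
1 − 2Q = 0.601822, giving −¼ ln(0.601822) = 0.126948.
d = 0.710693 + 0.126948 = 0.837641.
Under a molecular clock d = 2μt, so t = d/(2μ) = 0.837641 / (2 × 0.0053) = 79.02 Myr.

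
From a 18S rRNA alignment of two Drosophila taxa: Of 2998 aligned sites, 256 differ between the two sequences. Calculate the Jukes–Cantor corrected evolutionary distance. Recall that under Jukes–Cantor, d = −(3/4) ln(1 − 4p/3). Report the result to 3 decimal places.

p = 256/2998 ≈ 0.08539.
d = −(3/4) ln(1 − 4p/3) = −0.75 ln(1 − 0.113853) = −0.75 ln(0.886147)
  = −0.75 × (-0.120872) = 0.090654 substitutions/site.

0.091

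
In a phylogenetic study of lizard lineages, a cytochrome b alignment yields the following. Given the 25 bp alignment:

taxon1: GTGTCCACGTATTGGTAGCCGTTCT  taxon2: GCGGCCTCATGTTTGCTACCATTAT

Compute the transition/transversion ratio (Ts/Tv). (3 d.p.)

Transitions are A↔G and C↔T; transversions are all other mismatches.
Transitions: 6. Transversions: 5.
R = 6/5 = 1.200.

1.200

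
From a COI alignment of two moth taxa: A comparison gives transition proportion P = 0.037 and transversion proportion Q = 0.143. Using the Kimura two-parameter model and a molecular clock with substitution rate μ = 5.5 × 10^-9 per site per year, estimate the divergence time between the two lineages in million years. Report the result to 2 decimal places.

18.78

Under the Kimura two-parameter model, d = −½ ln(1 − 2P − Q) − ¼ ln(1 − 2Q).
1 − 2P − Q = 0.783, giving −½ ln(0.783) = 0.122311.
1 − 2Q = 0.714, giving −¼ ln(0.714) = 0.084218.
d = 0.122311 + 0.084218 = 0.206529.
Under a molecular clock d = 2μt, so t = d/(2μ) = 0.206529 / (2 × 5.5 × 10^-9) = 18.78 million years.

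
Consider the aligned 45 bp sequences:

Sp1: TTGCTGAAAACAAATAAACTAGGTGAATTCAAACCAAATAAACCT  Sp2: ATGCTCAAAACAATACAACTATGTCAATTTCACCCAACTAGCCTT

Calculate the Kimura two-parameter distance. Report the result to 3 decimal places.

0.405

Of 45 sites, 3 differences are transitions and 11 are transversions, so P = 3/45 ≈ 0.066667 and Q = 11/45 ≈ 0.244444.
Under the Kimura two-parameter model, d = −½ ln(1 − 2P − Q) − ¼ ln(1 − 2Q).
1 − 2P − Q = 0.622222, giving −½ ln(0.622222) = 0.237229.
1 − 2Q = 0.511112, giving −¼ ln(0.511112) = 0.167792.
d = 0.237229 + 0.167792 = 0.405021.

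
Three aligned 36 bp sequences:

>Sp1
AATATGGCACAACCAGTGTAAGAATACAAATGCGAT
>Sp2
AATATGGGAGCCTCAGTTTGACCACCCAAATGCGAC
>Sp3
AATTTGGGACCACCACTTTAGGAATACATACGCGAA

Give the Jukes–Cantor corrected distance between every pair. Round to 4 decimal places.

Sp1–Sp2: 12/36 sites differ → p ≈ 0.333333, d = −0.75 ln(1 − 0.444444) = 0.440839 ≈ 0.4408.
Sp1–Sp3: 9/36 sites differ → p = 0.25, d = −0.75 ln(1 − 0.333333) = 0.304098 ≈ 0.3041.
Sp2–Sp3: 14/36 sites differ → p ≈ 0.388889, d = −0.75 ln(1 − 0.518519) = 0.548166 ≈ 0.5482.

d(Sp1,Sp2) = 0.4408, d(Sp1,Sp3) = 0.3041, d(Sp2,Sp3) = 0.5482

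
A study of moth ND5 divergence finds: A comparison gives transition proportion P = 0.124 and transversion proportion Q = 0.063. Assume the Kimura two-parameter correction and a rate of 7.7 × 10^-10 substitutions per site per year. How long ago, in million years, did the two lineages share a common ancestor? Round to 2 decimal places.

142.81

Under the Kimura two-parameter model, d = −½ ln(1 − 2P − Q) − ¼ ln(1 − 2Q).
1 − 2P − Q = 0.689, giving −½ ln(0.689) = 0.186257.
1 − 2Q = 0.874, giving −¼ ln(0.874) = 0.033669.
d = 0.186257 + 0.033669 = 0.219926.
Under a molecular clock d = 2μt, so t = d/(2μ) = 0.219926 / (2 × 7.7 × 10^-10) = 142.81 million years.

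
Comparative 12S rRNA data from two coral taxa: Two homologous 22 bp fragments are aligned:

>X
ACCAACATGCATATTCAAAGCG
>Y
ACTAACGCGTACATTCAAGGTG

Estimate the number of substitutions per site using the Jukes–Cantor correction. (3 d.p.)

0.414

The sequences differ at 7 of 22 sites (3, 7, 8, 10, 12, 19, 21), so p = 7/22 ≈ 0.318182.
d = −(3/4) ln(1 − 4p/3) = −0.75 ln(1 − 0.424243) = −0.75 ln(0.575757)
  = −0.75 × (-0.552070) = 0.414053 substitutions/site.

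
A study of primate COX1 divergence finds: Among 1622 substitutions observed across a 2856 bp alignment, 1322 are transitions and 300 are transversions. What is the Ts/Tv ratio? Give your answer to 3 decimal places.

R = 1322/300 = 4.406666… ≈ 4.407 (to 3 d.p.).

4.407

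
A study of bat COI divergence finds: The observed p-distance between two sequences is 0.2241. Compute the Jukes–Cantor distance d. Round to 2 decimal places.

0.27

d = −(3/4) ln(1 − 4p/3) = −0.75 ln(1 − 0.2988) = −0.75 ln(0.7012)
  = −0.75 × (-0.354962) = 0.266222 substitutions/site.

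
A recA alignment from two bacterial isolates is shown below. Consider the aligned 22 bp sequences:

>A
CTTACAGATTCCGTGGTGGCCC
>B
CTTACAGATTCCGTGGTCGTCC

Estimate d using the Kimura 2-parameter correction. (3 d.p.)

Of 22 sites, 1 differences are transitions and 1 are transversions, so P = 1/22 ≈ 0.045455 and Q = 1/22 ≈ 0.045455.
Under the Kimura two-parameter model, d = −½ ln(1 − 2P − Q) − ¼ ln(1 − 2Q).
1 − 2P − Q = 0.863635, giving −½ ln(0.863635) = 0.073303.
1 − 2Q = 0.90909, giving −¼ ln(0.90909) = 0.023828.
d = 0.073303 + 0.023828 = 0.097131.

0.097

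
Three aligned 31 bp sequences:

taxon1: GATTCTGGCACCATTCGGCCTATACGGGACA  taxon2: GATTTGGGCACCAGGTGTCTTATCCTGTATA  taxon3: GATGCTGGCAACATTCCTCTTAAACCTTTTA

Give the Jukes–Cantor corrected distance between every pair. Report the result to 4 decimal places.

taxon1–taxon2: 11/31 sites differ → p ≈ 0.354839, d = −0.75 ln(1 − 0.473119) = 0.480585 ≈ 0.4806.
taxon1–taxon3: 11/31 sites differ → p ≈ 0.354839, d = −0.75 ln(1 − 0.473119) = 0.480585 ≈ 0.4806.
taxon2–taxon3: 13/31 sites differ → p ≈ 0.419355, d = −0.75 ln(1 − 0.55914) = 0.614271 ≈ 0.6143.

d(taxon1,taxon2) = 0.4806, d(taxon1,taxon3) = 0.4806, d(taxon2,taxon3) = 0.6143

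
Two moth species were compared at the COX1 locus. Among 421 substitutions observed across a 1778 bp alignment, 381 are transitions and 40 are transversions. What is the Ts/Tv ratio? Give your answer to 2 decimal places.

R = 381/40 = 9.525 ≈ 9.53 (to 2 d.p.).

9.53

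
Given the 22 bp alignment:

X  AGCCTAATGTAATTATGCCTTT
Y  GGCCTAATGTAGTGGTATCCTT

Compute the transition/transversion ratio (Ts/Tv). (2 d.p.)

6.00

Transitions are A↔G and C↔T; transversions are all other mismatches.
Transitions: 6. Transversions: 1.
R = 6/1 = 6.00.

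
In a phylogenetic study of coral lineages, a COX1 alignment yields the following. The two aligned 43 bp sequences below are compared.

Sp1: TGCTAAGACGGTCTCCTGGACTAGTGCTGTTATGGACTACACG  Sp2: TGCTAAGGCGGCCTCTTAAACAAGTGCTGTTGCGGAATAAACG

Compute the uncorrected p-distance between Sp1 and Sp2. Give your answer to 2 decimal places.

0.23

The sequences differ at 10 of 43 positions (sites 8, 12, 16, 18, 19, 22, 32, 33, 37, 40).
p = 10/43 = 0.232558… ≈ 0.23 (to 2 d.p.).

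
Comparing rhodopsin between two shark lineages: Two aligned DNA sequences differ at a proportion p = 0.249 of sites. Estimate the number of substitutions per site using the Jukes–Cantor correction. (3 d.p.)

d = −(3/4) ln(1 − 4p/3) = −0.75 ln(1 − 0.332) = −0.75 ln(0.668)
  = −0.75 × (-0.403467) = 0.302600 substitutions/site.

0.303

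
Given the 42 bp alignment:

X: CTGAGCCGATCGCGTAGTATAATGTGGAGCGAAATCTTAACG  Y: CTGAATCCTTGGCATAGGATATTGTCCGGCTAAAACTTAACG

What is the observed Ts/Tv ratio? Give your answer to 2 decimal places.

Transitions are A↔G and C↔T; transversions are all other mismatches.
Transitions: 4. Transversions: 9.
R = 4/9 = 0.444444… ≈ 0.44 (to 2 d.p.).

0.44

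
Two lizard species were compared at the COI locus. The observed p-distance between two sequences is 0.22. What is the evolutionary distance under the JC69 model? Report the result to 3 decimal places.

d = −(3/4) ln(1 − 4p/3) = −0.75 ln(1 − 0.293333) = −0.75 ln(0.706667)
  = −0.75 × (-0.347196) = 0.260397 substitutions/site.

0.260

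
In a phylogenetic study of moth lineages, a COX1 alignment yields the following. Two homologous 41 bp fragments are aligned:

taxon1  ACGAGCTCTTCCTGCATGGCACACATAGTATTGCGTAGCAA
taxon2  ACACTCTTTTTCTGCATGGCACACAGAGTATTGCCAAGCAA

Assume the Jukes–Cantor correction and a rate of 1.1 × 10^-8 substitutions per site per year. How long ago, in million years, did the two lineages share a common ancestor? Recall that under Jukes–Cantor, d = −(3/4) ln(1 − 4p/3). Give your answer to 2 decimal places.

The sequences differ at 8 of 41 sites (3, 4, 5, 8, 11, 26, 35, 36), so p = 8/41 ≈ 0.195122.
d = −(3/4) ln(1 − 4p/3) = −0.75 ln(1 − 0.260163) = −0.75 ln(0.739837)
  = −0.75 × (-0.301325) = 0.225994 substitutions/site.
Under a molecular clock d = 2μt, so t = d/(2μ) = 0.225994 / (2 × 1.1 × 10^-8) = 10.27 million years.

10.27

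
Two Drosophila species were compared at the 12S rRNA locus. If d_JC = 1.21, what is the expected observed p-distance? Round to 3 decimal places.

0.601

p = (3/4)(1 − e^(−4d/3)) = 0.75 × (1 − e^(-1.613333)) = 0.75 × (1 − 0.199222) = 0.600584.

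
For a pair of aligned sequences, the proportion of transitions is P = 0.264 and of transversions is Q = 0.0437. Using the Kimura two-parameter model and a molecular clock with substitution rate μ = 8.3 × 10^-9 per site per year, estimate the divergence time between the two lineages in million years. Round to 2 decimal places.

26.92

Under the Kimura two-parameter model, d = −½ ln(1 − 2P − Q) − ¼ ln(1 − 2Q).
1 − 2P − Q = 0.4283, giving −½ ln(0.4283) = 0.423966.
1 − 2Q = 0.9126, giving −¼ ln(0.9126) = 0.022864.
d = 0.423966 + 0.022864 = 0.446830.
Under a molecular clock d = 2μt, so t = d/(2μ) = 0.446830 / (2 × 8.3 × 10^-9) = 26.92 million years.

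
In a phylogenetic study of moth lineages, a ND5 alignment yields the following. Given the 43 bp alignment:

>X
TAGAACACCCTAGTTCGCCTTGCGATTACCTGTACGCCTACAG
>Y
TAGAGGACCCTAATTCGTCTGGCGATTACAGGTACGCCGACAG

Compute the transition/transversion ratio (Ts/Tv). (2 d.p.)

Transitions are A↔G and C↔T; transversions are all other mismatches.
Transitions: 3. Transversions: 5.
R = 3/5 = 0.60.

0.60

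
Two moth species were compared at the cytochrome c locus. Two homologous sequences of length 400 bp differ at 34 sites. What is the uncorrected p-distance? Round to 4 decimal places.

p = 34/400 = 0.0850.

0.0850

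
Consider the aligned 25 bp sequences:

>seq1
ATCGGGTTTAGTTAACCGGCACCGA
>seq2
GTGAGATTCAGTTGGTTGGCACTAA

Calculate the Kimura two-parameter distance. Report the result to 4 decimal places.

0.9371

Of 25 sites, 10 differences are transitions and 1 are transversions, so P = 10/25 = 0.4 and Q = 1/25 = 0.04.
Under the Kimura two-parameter model, d = −½ ln(1 − 2P − Q) − ¼ ln(1 − 2Q).
1 − 2P − Q = 0.16, giving −½ ln(0.16) = 0.916291.
1 − 2Q = 0.92, giving −¼ ln(0.92) = 0.020845.
d = 0.916291 + 0.020845 = 0.937136.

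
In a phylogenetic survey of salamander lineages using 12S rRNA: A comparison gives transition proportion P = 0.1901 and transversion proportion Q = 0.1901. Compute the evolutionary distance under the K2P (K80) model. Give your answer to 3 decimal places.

0.542

Under the Kimura two-parameter model, d = −½ ln(1 − 2P − Q) − ¼ ln(1 − 2Q).
1 − 2P − Q = 0.4297, giving −½ ln(0.4297) = 0.422334.
1 − 2Q = 0.6198, giving −¼ ln(0.6198) = 0.119590.
d = 0.422334 + 0.119590 = 0.541924.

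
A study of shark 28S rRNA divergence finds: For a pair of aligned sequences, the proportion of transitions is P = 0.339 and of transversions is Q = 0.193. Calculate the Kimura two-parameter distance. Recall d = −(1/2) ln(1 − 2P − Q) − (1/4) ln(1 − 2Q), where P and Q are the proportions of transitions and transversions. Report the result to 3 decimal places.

Under the Kimura two-parameter model, d = −½ ln(1 − 2P − Q) − ¼ ln(1 − 2Q).
1 − 2P − Q = 0.129, giving −½ ln(0.129) = 1.023971.
1 − 2Q = 0.614, giving −¼ ln(0.614) = 0.121940.
d = 1.023971 + 0.121940 = 1.145911.

1.146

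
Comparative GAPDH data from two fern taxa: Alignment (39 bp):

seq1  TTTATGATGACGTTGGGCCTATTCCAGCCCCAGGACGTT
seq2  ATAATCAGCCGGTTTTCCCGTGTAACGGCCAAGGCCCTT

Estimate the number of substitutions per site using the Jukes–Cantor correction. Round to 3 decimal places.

0.863

The sequences differ at 20 of 39 sites, so p = 20/39 ≈ 0.512821.
d = −(3/4) ln(1 − 4p/3) = −0.75 ln(1 − 0.683761) = −0.75 ln(0.316239)
  = −0.75 × (-1.151257) = 0.863443 substitutions/site.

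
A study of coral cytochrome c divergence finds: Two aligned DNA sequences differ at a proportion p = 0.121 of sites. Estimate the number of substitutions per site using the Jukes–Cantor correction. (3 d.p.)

0.132

d = −(3/4) ln(1 − 4p/3) = −0.75 ln(1 − 0.161333) = −0.75 ln(0.838667)
  = −0.75 × (-0.175942) = 0.131957 substitutions/site.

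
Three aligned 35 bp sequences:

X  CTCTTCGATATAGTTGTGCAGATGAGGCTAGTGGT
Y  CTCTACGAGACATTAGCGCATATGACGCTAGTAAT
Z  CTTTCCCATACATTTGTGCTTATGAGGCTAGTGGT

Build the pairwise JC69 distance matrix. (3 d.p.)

X–Y: 10/35 sites differ → p ≈ 0.285714, d = −0.75 ln(1 − 0.380952) = 0.359679 ≈ 0.360.
X–Z: 7/35 sites differ → p = 0.2, d = −0.75 ln(1 − 0.266667) = 0.232617 ≈ 0.233.
Y–Z: 10/35 sites differ → p ≈ 0.285714, d = −0.75 ln(1 − 0.380952) = 0.359679 ≈ 0.360.

d(X,Y) = 0.360, d(X,Z) = 0.233, d(Y,Z) = 0.360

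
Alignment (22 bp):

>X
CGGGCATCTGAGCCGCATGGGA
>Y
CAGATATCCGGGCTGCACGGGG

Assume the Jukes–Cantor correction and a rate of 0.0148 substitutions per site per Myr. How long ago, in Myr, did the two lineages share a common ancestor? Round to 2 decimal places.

16.81

The sequences differ at 8 of 22 sites (2, 4, 5, 9, 11, 14, 18, 22), so p = 8/22 ≈ 0.363636.
d = −(3/4) ln(1 − 4p/3) = −0.75 ln(1 − 0.484848) = −0.75 ln(0.515152)
  = −0.75 × (-0.663293) = 0.497470 substitutions/site.
Under a molecular clock d = 2μt, so t = d/(2μ) = 0.497470 / (2 × 0.0148) = 16.81 Myr.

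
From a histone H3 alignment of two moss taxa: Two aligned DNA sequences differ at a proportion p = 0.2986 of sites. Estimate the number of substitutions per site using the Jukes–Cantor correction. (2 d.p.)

d = −(3/4) ln(1 − 4p/3) = −0.75 ln(1 − 0.398133) = −0.75 ln(0.601867)
  = −0.75 × (-0.507719) = 0.380789 substitutions/site.

0.38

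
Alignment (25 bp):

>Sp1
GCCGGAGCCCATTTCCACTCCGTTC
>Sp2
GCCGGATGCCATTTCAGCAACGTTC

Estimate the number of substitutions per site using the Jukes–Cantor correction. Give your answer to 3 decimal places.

The sequences differ at 6 of 25 sites (7, 8, 16, 17, 19, 20), so p = 6/25 = 0.24.
d = −(3/4) ln(1 − 4p/3) = −0.75 ln(1 − 0.32) = −0.75 ln(0.68)
  = −0.75 × (-0.385662) = 0.289247 substitutions/site.

0.289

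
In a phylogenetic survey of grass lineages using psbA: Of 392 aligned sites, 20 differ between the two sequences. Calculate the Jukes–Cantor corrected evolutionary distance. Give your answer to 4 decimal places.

0.0528

p = 20/392 ≈ 0.05102.
d = −(3/4) ln(1 − 4p/3) = −0.75 ln(1 − 0.068027) = −0.75 ln(0.931973)
  = −0.75 × (-0.070451) = 0.052838 substitutions/site.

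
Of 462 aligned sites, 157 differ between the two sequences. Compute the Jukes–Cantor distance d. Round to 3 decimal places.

0.453

p = 157/462 ≈ 0.339827.
d = −(3/4) ln(1 − 4p/3) = −0.75 ln(1 − 0.453103) = −0.75 ln(0.546897)
  = −0.75 × (-0.603495) = 0.452621 substitutions/site.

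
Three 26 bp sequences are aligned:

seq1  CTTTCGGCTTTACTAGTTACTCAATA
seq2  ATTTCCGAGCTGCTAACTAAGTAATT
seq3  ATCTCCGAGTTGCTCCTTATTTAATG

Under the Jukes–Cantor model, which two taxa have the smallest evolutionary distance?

seq2 and seq3

seq1–seq2: 12/26 differ, p = 0.462, d = 0.717.
seq1–seq3: 11/26 differ, p = 0.423, d = 0.623.
seq2–seq3: 8/26 differ, p = 0.308, d = 0.396.
The smallest distance is between seq2 and seq3.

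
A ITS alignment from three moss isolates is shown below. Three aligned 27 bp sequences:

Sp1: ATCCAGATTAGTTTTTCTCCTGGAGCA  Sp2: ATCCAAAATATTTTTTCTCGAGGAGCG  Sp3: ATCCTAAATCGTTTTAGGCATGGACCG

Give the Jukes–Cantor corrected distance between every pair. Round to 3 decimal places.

Sp1–Sp2: 6/27 sites differ → p ≈ 0.222222, d = −0.75 ln(1 − 0.296296) = 0.263548 ≈ 0.264.
Sp1–Sp3: 10/27 sites differ → p ≈ 0.37037, d = −0.75 ln(1 − 0.493827) = 0.510658 ≈ 0.511.
Sp2–Sp3: 9/27 sites differ → p ≈ 0.333333, d = −0.75 ln(1 − 0.444444) = 0.440839 ≈ 0.441.

d(Sp1,Sp2) = 0.264, d(Sp1,Sp3) = 0.511, d(Sp2,Sp3) = 0.441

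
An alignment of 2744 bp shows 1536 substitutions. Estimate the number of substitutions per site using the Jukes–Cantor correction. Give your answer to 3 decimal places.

1.029

p = 1536/2744 ≈ 0.559767.
d = −(3/4) ln(1 − 4p/3) = −0.75 ln(1 − 0.746356) = −0.75 ln(0.253644)
  = −0.75 × (-1.371824) = 1.028868 substitutions/site.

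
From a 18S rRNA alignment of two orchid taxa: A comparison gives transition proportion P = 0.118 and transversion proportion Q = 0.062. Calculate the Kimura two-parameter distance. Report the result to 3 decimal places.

0.210

Under the Kimura two-parameter model, d = −½ ln(1 − 2P − Q) − ¼ ln(1 − 2Q).
1 − 2P − Q = 0.702, giving −½ ln(0.702) = 0.176911.
1 − 2Q = 0.876, giving −¼ ln(0.876) = 0.033097.
d = 0.176911 + 0.033097 = 0.210008.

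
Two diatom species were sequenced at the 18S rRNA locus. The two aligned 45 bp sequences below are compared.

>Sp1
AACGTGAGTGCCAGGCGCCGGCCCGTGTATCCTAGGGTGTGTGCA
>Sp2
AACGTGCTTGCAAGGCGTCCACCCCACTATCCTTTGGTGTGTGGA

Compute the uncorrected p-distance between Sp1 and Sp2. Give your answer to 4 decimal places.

The sequences differ at 12 of 45 positions.
p = 12/45 = 0.266666… ≈ 0.2667 (to 4 d.p.).

0.2667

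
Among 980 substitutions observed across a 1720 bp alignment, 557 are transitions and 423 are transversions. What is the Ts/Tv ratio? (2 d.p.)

1.32

R = 557/423 = 1.316784… ≈ 1.32 (to 2 d.p.).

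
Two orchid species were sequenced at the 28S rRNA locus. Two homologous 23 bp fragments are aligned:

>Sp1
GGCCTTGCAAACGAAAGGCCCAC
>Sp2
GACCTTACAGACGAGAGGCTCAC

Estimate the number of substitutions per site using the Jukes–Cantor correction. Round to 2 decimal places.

0.26

The sequences differ at 5 of 23 sites (2, 7, 10, 15, 20), so p = 5/23 ≈ 0.217391.
d = −(3/4) ln(1 − 4p/3) = −0.75 ln(1 − 0.289855) = −0.75 ln(0.710145)
  = −0.75 × (-0.342286) = 0.256715 substitutions/site.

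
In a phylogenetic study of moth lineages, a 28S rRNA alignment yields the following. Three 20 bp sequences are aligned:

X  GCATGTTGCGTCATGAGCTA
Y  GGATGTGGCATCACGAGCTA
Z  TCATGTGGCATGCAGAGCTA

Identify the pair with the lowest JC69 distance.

X–Y: 4/20 differ, p = 0.200, d = 0.233.
X–Z: 6/20 differ, p = 0.300, d = 0.383.
Y–Z: 5/20 differ, p = 0.250, d = 0.304.
The smallest distance is between X and Y.

X and Y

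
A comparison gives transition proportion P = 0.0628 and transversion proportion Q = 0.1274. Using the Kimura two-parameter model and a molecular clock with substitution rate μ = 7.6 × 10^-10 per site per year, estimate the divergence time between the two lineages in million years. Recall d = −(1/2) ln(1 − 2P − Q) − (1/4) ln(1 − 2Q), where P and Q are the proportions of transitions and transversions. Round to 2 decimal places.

Under the Kimura two-parameter model, d = −½ ln(1 − 2P − Q) − ¼ ln(1 − 2Q).
1 − 2P − Q = 0.747, giving −½ ln(0.747) = 0.145845.
1 − 2Q = 0.7452, giving −¼ ln(0.7452) = 0.073526.
d = 0.145845 + 0.073526 = 0.219371.
Under a molecular clock d = 2μt, so t = d/(2μ) = 0.219371 / (2 × 7.6 × 10^-10) = 144.32 million years.

144.32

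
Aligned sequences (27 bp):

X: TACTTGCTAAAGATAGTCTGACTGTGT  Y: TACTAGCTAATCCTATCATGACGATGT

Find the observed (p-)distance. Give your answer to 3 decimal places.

The sequences differ at 9 of 27 positions (sites 5, 11, 12, 13, 16, 17, 18, 23, 24).
p = 9/27 = 0.333333… ≈ 0.333 (to 3 d.p.).

0.333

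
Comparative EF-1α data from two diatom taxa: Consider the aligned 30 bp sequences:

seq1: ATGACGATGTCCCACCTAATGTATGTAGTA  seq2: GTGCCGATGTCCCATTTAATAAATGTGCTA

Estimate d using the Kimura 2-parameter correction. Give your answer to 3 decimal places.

Of 30 sites, 5 differences are transitions and 3 are transversions, so P = 5/30 ≈ 0.166667 and Q = 3/30 = 0.1.
Under the Kimura two-parameter model, d = −½ ln(1 − 2P − Q) − ¼ ln(1 − 2Q).
1 − 2P − Q = 0.566666, giving −½ ln(0.566666) = 0.283993.
1 − 2Q = 0.8, giving −¼ ln(0.8) = 0.055786.
d = 0.283993 + 0.055786 = 0.339779.

0.340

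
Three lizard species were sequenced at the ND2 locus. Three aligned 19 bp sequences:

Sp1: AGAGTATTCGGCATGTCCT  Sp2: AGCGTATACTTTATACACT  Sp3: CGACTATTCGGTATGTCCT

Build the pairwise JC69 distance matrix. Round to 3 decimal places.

d(Sp1,Sp2) = 0.618, d(Sp1,Sp3) = 0.177, d(Sp2,Sp3) = 0.749

Sp1–Sp2: 8/19 sites differ → p ≈ 0.421053, d = −0.75 ln(1 − 0.561404) = 0.618132 ≈ 0.618.
Sp1–Sp3: 3/19 sites differ → p ≈ 0.157895, d = −0.75 ln(1 − 0.210527) = 0.177292 ≈ 0.177.
Sp2–Sp3: 9/19 sites differ → p ≈ 0.473684, d = −0.75 ln(1 − 0.631579) = 0.748897 ≈ 0.749.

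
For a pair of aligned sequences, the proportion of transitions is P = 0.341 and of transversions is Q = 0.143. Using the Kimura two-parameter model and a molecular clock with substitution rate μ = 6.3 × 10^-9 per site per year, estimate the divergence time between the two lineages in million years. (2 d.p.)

Under the Kimura two-parameter model, d = −½ ln(1 − 2P − Q) − ¼ ln(1 − 2Q).
1 − 2P − Q = 0.175, giving −½ ln(0.175) = 0.871485.
1 − 2Q = 0.714, giving −¼ ln(0.714) = 0.084218.
d = 0.871485 + 0.084218 = 0.955703.
Under a molecular clock d = 2μt, so t = d/(2μ) = 0.955703 / (2 × 6.3 × 10^-9) = 75.85 million years.

75.85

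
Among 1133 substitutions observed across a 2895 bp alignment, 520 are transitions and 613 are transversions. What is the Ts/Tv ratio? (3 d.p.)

0.848

R = 520/613 = 0.848287… ≈ 0.848 (to 3 d.p.).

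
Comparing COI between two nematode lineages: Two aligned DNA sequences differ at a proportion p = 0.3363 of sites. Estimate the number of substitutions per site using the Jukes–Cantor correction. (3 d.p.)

d = −(3/4) ln(1 − 4p/3) = −0.75 ln(1 − 0.4484) = −0.75 ln(0.5516)
  = −0.75 × (-0.594932) = 0.446199 substitutions/site.

0.446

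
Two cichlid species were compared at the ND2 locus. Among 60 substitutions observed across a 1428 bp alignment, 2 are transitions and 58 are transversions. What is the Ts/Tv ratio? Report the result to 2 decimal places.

R = 2/58 = 0.034482… ≈ 0.03 (to 2 d.p.).

0.03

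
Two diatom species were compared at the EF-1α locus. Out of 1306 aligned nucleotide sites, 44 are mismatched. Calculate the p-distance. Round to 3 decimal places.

p = 44/1306 = 0.033690… ≈ 0.034 (to 3 d.p.).

0.034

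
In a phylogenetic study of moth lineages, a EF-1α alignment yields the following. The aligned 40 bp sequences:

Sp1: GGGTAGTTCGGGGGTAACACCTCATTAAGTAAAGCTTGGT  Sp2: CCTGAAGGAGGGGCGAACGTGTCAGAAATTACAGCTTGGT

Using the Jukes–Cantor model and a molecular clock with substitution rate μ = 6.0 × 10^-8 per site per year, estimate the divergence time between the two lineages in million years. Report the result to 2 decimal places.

5.23

The sequences differ at 17 of 40 sites, so p = 17/40 = 0.425.
d = −(3/4) ln(1 − 4p/3) = −0.75 ln(1 − 0.566667) = −0.75 ln(0.433333)
  = −0.75 × (-0.836249) = 0.627187 substitutions/site.
Under a molecular clock d = 2μt, so t = d/(2μ) = 0.627187 / (2 × 6.0 × 10^-8) = 5.23 million years.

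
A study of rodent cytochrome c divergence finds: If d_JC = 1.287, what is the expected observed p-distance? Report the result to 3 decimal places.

p = (3/4)(1 − e^(−4d/3)) = 0.75 × (1 − e^(-1.716)) = 0.75 × (1 − 0.179784) = 0.615162.

0.615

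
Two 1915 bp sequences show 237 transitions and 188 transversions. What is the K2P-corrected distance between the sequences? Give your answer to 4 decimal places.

0.2667

P = 237/1915 ≈ 0.12376 and Q = 188/1915 ≈ 0.098172.
Under the Kimura two-parameter model, d = −½ ln(1 − 2P − Q) − ¼ ln(1 − 2Q).
1 − 2P − Q = 0.654308, giving −½ ln(0.654308) = 0.212089.
1 − 2Q = 0.803656, giving −¼ ln(0.803656) = 0.054646.
d = 0.212089 + 0.054646 = 0.266735.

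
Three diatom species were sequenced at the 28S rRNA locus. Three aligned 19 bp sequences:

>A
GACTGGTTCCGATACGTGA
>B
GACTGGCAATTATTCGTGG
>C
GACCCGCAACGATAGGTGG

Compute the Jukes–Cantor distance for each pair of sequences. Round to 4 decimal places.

d(A,B) = 0.5068, d(A,C) = 0.5068, d(B,C) = 0.4099

A–B: 7/19 sites differ → p ≈ 0.368421, d = −0.75 ln(1 − 0.491228) = 0.506816 ≈ 0.5068.
A–C: 7/19 sites differ → p ≈ 0.368421, d = −0.75 ln(1 − 0.491228) = 0.506816 ≈ 0.5068.
B–C: 6/19 sites differ → p ≈ 0.315789, d = −0.75 ln(1 − 0.421052) = 0.409907 ≈ 0.4099.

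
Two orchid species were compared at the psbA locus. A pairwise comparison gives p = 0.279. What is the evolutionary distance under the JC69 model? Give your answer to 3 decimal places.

0.349

d = −(3/4) ln(1 − 4p/3) = −0.75 ln(1 − 0.372) = −0.75 ln(0.628)
  = −0.75 × (-0.465215) = 0.348911 substitutions/site.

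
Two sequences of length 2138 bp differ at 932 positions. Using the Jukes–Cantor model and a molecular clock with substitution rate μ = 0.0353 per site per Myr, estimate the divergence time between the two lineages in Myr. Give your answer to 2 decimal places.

9.25

p = 932/2138 ≈ 0.435921.
d = −(3/4) ln(1 − 4p/3) = −0.75 ln(1 − 0.581228) = −0.75 ln(0.418772)
  = −0.75 × (-0.870429) = 0.652822 substitutions/site.
Under a molecular clock d = 2μt, so t = d/(2μ) = 0.652822 / (2 × 0.0353) = 9.25 Myr.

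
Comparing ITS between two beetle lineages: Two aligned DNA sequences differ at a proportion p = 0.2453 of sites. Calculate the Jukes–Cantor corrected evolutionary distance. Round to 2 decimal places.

0.30

d = −(3/4) ln(1 − 4p/3) = −0.75 ln(1 − 0.327067) = −0.75 ln(0.672933)
  = −0.75 × (-0.396110) = 0.297083 substitutions/site.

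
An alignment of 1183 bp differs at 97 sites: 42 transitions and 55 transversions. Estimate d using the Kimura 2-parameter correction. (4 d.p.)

0.0869

P = 42/1183 ≈ 0.035503 and Q = 55/1183 ≈ 0.046492.
Under the Kimura two-parameter model, d = −½ ln(1 − 2P − Q) − ¼ ln(1 − 2Q).
1 − 2P − Q = 0.882502, giving −½ ln(0.882502) = 0.062497.
1 − 2Q = 0.907016, giving −¼ ln(0.907016) = 0.024399.
d = 0.062497 + 0.024399 = 0.086896.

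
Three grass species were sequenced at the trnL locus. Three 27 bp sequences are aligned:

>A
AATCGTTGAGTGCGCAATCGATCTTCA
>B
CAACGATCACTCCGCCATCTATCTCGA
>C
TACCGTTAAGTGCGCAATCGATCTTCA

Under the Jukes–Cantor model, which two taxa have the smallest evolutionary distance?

A–B: 10/27 differ, p = 0.370, d = 0.511.
A–C: 3/27 differ, p = 0.111, d = 0.120.
B–C: 10/27 differ, p = 0.370, d = 0.511.
The smallest distance is between A and C.

A and C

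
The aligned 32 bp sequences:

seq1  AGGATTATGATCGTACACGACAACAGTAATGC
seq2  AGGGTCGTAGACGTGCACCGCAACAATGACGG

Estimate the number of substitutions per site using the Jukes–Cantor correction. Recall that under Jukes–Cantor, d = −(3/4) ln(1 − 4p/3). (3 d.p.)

0.585

The sequences differ at 13 of 32 sites, so p = 13/32 = 0.40625.
d = −(3/4) ln(1 − 4p/3) = −0.75 ln(1 − 0.541667) = −0.75 ln(0.458333)
  = −0.75 × (-0.780159) = 0.585119 substitutions/site.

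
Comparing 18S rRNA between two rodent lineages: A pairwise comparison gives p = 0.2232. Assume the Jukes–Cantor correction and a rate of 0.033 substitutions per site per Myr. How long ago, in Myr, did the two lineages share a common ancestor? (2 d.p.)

4.01

d = −(3/4) ln(1 − 4p/3) = −0.75 ln(1 − 0.2976) = −0.75 ln(0.7024)
  = −0.75 × (-0.353252) = 0.264939 substitutions/site.
Under a molecular clock d = 2μt, so t = d/(2μ) = 0.264939 / (2 × 0.033) = 4.01 Myr.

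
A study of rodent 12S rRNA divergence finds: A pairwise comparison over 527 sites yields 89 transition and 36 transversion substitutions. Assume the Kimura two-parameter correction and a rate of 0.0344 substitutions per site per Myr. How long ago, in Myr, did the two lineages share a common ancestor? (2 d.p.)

P = 89/527 ≈ 0.16888 and Q = 36/527 ≈ 0.068311.
Under the Kimura two-parameter model, d = −½ ln(1 − 2P − Q) − ¼ ln(1 − 2Q).
1 − 2P − Q = 0.593929, giving −½ ln(0.593929) = 0.260498.
1 − 2Q = 0.863378, giving −¼ ln(0.863378) = 0.036726.
d = 0.260498 + 0.036726 = 0.297224.
Under a molecular clock d = 2μt, so t = d/(2μ) = 0.297224 / (2 × 0.0344) = 4.32 Myr.

4.32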